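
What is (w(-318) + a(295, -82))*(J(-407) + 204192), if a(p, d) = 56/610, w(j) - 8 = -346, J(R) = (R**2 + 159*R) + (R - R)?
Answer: -31447101936/305 ≈ -1.0311e+8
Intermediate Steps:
J(R) = R**2 + 159*R (J(R) = (R**2 + 159*R) + 0 = R**2 + 159*R)
w(j) = -338 (w(j) = 8 - 346 = -338)
a(p, d) = 28/305 (a(p, d) = 56*(1/610) = 28/305)
(w(-318) + a(295, -82))*(J(-407) + 204192) = (-338 + 28/305)*(-407*(159 - 407) + 204192) = -103062*(-407*(-248) + 204192)/305 = -103062*(100936 + 204192)/305 = -103062/305*305128 = -31447101936/305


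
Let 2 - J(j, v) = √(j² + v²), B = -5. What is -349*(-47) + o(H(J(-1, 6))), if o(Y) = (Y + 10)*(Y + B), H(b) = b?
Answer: 16404 - 9*√37 ≈ 16349.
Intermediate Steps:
J(j, v) = 2 - √(j² + v²)
o(Y) = (-5 + Y)*(10 + Y) (o(Y) = (Y + 10)*(Y - 5) = (10 + Y)*(-5 + Y) = (-5 + Y)*(10 + Y))
-349*(-47) + o(H(J(-1, 6))) = -349*(-47) + (-50 + (2 - √((-1)² + 6²))² + 5*(2 - √((-1)² + 6²))) = 16403 + (-50 + (2 - √(1 + 36))² + 5*(2 - √(1 + 36))) = 16403 + (-50 + (2 - √37)² + 5*(2 - √37)) = 16403 + (-50 + (2 - √37)² + (10 - 5*√37)) = 16403 + (-40 + (2 - √37)² - 5*√37) = 16363 + (2 - √37)² - 5*√37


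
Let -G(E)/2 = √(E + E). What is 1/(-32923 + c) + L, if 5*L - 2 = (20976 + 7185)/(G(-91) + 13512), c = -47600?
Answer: 7505245250086/9188422761285 + 28161*I*√182/456437180 ≈ 0.81682 + 0.00083234*I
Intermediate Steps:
G(E) = -2*√2*√E (G(E) = -2*√(E + E) = -2*√2*√E)
L = ⅖ + 28161/(5*(13512 - 2*I*√182)) (L = ⅖ + ((20976 + 7185)/(-2*√2*√(-91) + 13512))/5 = ⅖ + (28161/(-2*√2*I*√91 + 13512))/5 = ⅖ + (28161/(-2*I*√182 + 13512))/5 = ⅖ + (28161/(13512 - 2*I*√182))/5 = ⅖ + 28161/(5*(13512 - 2*I*√182)) ≈ 0.81683 + 0.00083234*I)
1/(-32923 + c) + L = 1/(-32923 - 47600) + (93207647/114109295 + 28161*I*√182/456437180) = 1/(-80523) + (93207647/114109295 + 28161*I*√182/456437180) = -1/80523 + (93207647/114109295 + 28161*I*√182/456437180) = 7505245250086/9188422761285 + 28161*I*√182/456437180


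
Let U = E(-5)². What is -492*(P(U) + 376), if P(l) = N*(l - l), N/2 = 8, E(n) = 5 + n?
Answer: -184992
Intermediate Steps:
N = 16 (N = 2*8 = 16)
U = 0 (U = (5 - 5)² = 0² = 0)
P(l) = 0 (P(l) = 16*(l - l) = 16*0 = 0)
-492*(P(U) + 376) = -492*(0 + 376) = -492*376 = -184992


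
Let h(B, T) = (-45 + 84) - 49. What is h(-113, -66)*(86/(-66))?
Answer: 430/33 ≈ 13.030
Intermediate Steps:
h(B, T) = -10 (h(B, T) = 39 - 49 = -10)
h(-113, -66)*(86/(-66)) = -860/(-66) = -860*(-1)/66 = -10*(-43/33) = 430/33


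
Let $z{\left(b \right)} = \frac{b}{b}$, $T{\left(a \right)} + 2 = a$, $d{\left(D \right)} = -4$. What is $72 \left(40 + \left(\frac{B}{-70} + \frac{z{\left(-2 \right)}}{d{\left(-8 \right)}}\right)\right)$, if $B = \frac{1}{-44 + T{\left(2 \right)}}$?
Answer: $\frac{1101879}{385} \approx 2862.0$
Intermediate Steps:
$T{\left(a \right)} = -2 + a$
$z{\left(b \right)} = 1$
$B = - \frac{1}{44}$ ($B = \frac{1}{-44 + \left(-2 + 2\right)} = \frac{1}{-44 + 0} = \frac{1}{-44} = - \frac{1}{44} \approx -0.022727$)
$72 \left(40 + \left(\frac{B}{-70} + \frac{z{\left(-2 \right)}}{d{\left(-8 \right)}}\right)\right) = 72 \left(40 + \left(- \frac{1}{44 \left(-70\right)} + 1 \frac{1}{-4}\right)\right) = 72 \left(40 + \left(\left(- \frac{1}{44}\right) \left(- \frac{1}{70}\right) + 1 \left(- \frac{1}{4}\right)\right)\right) = 72 \left(40 + \left(\frac{1}{3080} - \frac{1}{4}\right)\right) = 72 \left(40 - \frac{769}{3080}\right) = 72 \cdot \frac{122431}{3080} = \frac{1101879}{385}$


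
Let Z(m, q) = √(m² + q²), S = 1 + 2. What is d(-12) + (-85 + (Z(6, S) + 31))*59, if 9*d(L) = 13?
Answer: -28661/9 + 177*√5 ≈ -2788.8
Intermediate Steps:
S = 3
d(L) = 13/9 (d(L) = (⅑)*13 = 13/9)
d(-12) + (-85 + (Z(6, S) + 31))*59 = 13/9 + (-85 + (√(6² + 3²) + 31))*59 = 13/9 + (-85 + (√(36 + 9) + 31))*59 = 13/9 + (-85 + (√45 + 31))*59 = 13/9 + (-85 + (3*√5 + 31))*59 = 13/9 + (-85 + (31 + 3*√5))*59 = 13/9 + (-54 + 3*√5)*59 = 13/9 + (-3186 + 177*√5) = -28661/9 + 177*√5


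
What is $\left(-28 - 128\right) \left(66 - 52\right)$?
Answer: $-2184$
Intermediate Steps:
$\left(-28 - 128\right) \left(66 - 52\right) = \left(-156\right) 14 = -2184$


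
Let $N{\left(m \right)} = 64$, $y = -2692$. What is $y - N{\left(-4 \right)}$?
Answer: $-2756$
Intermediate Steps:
$y - N{\left(-4 \right)} = -2692 - 64 = -2756$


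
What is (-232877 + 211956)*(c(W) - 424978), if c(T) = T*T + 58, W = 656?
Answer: -113308136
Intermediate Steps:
c(T) = 58 + T**2 (c(T) = T**2 + 58 = 58 + T**2)
(-232877 + 211956)*(c(W) - 424978) = (-232877 + 211956)*((58 + 656**2) - 424978) = -20921*((58 + 430336) - 424978) = -20921*(430394 - 424978) = -20921*5416 = -113308136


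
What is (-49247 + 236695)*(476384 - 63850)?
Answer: 77328673232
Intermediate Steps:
(-49247 + 236695)*(476384 - 63850) = 187448*412534 = 77328673232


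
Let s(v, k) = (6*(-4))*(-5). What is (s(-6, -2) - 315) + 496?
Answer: 301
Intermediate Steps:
s(v, k) = 120 (s(v, k) = -24*(-5) = 120)
(s(-6, -2) - 315) + 496 = (120 - 315) + 496 = -195 + 496 = 301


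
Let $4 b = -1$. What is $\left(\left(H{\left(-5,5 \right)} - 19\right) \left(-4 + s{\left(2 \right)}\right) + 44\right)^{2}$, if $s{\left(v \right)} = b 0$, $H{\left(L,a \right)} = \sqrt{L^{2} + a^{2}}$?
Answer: $15200 - 4800 \sqrt{2} \approx 8411.8$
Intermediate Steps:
$b = - \frac{1}{4}$ ($b = \frac{1}{4} \left(-1\right) = - \frac{1}{4} \approx -0.25$)
$s{\left(v \right)} = 0$ ($s{\left(v \right)} = \left(- \frac{1}{4}\right) 0 = 0$)
$\left(\left(H{\left(-5,5 \right)} - 19\right) \left(-4 + s{\left(2 \right)}\right) + 44\right)^{2} = \left(\left(\sqrt{\left(-5\right)^{2} + 5^{2}} - 19\right) \left(-4 + 0\right) + 44\right)^{2} = \left(\left(\sqrt{25 + 25} - 19\right) \left(-4\right) + 44\right)^{2} = \left(\left(\sqrt{50} - 19\right) \left(-4\right) + 44\right)^{2} = \left(\left(5 \sqrt{2} - 19\right) \left(-4\right) + 44\right)^{2} = \left(\left(-19 + 5 \sqrt{2}\right) \left(-4\right) + 44\right)^{2} = \left(\left(76 - 20 \sqrt{2}\right) + 44\right)^{2} = \left(120 - 20 \sqrt{2}\right)^{2}$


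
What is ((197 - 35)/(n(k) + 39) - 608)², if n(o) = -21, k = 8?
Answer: 358801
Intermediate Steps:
((197 - 35)/(n(k) + 39) - 608)² = ((197 - 35)/(-21 + 39) - 608)² = (162/18 - 608)² = (162*(1/18) - 608)² = (9 - 608)² = (-599)² = 358801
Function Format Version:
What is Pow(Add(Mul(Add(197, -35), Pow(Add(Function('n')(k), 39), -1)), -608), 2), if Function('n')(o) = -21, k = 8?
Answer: 358801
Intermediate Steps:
Pow(Add(Mul(Add(197, -35), Pow(Add(Function('n')(k), 39), -1)), -608), 2) = Pow(Add(Mul(Add(197, -35), Pow(Add(-21, 39), -1)), -608), 2) = Pow(Add(Mul(162, Pow(18, -1)), -608), 2) = Pow(Add(Mul(162, Rational(1, 18)), -608), 2) = Pow(Add(9, -608), 2) = Pow(-599, 2) = 358801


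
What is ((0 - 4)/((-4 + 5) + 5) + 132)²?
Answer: 155236/9 ≈ 17248.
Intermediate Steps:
((0 - 4)/((-4 + 5) + 5) + 132)² = (-4/(1 + 5) + 132)² = (-4/6 + 132)² = ((⅙)*(-4) + 132)² = (-⅔ + 132)² = (394/3)² = 155236/9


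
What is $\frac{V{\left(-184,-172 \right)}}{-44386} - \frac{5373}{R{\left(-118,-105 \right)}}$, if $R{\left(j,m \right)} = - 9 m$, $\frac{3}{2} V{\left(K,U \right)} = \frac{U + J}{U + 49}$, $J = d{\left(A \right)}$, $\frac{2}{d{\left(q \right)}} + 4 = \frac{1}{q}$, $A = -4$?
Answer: $- \frac{27704223731}{4872584115} \approx -5.6857$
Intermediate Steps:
$d{\left(q \right)} = \frac{2}{-4 + \frac{1}{q}}$
$J = - \frac{8}{17}$ ($J = \left(-2\right) \left(-4\right) \frac{1}{-1 + 4 \left(-4\right)} = \left(-2\right) \left(-4\right) \frac{1}{-1 - 16} = \left(-2\right) \left(-4\right) \frac{1}{-17} = \left(-2\right) \left(-4\right) \left(- \frac{1}{17}\right) = - \frac{8}{17} \approx -0.47059$)
$V{\left(K,U \right)} = \frac{2 \left(- \frac{8}{17} + U\right)}{3 \left(49 + U\right)}$ ($V{\left(K,U \right)} = \frac{2 \frac{U - \frac{8}{17}}{U + 49}}{3} = \frac{2 \frac{- \frac{8}{17} + U}{49 + U}}{3} = \frac{2 \left(- \frac{8}{17} + U\right)}{3 \left(49 + U\right)}$)
$\frac{V{\left(-184,-172 \right)}}{-44386} - \frac{5373}{R{\left(-118,-105 \right)}} = \frac{\frac{2}{51} \frac{1}{49 - 172} \left(-8 + 17 \left(-172\right)\right)}{-44386} - \frac{5373}{\left(-9\right) \left(-105\right)} = \frac{2 \left(-8 - 2924\right)}{51 \left(-123\right)} \left(- \frac{1}{44386}\right) - \frac{5373}{945} = \frac{2}{51} \left(- \frac{1}{123}\right) \left(-2932\right) \left(- \frac{1}{44386}\right) - \frac{199}{35} = \frac{5864}{6273} \left(- \frac{1}{44386}\right) - \frac{199}{35} = - \frac{2932}{139216689} - \frac{199}{35} = - \frac{27704223731}{4872584115}$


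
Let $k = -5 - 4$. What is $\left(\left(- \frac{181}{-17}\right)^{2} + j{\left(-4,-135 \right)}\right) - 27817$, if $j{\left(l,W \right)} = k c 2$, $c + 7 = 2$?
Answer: $- \frac{7980342}{289} \approx -27614.0$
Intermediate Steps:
$k = -9$ ($k = -5 - 4 = -9$)
$c = -5$ ($c = -7 + 2 = -5$)
$j{\left(l,W \right)} = 90$ ($j{\left(l,W \right)} = \left(-9\right) \left(-5\right) 2 = 45 \cdot 2 = 90$)
$\left(\left(- \frac{181}{-17}\right)^{2} + j{\left(-4,-135 \right)}\right) - 27817 = \left(\left(- \frac{181}{-17}\right)^{2} + 90\right) - 27817 = \left(\left(\left(-181\right) \left(- \frac{1}{17}\right)\right)^{2} + 90\right) - 27817 = \left(\left(\frac{181}{17}\right)^{2} + 90\right) - 27817 = \left(\frac{32761}{289} + 90\right) - 27817 = \frac{58771}{289} - 27817 = - \frac{7980342}{289}$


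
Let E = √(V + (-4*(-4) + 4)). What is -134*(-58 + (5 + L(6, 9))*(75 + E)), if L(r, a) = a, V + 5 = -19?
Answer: -132928 - 3752*I ≈ -1.3293e+5 - 3752.0*I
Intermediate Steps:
V = -24 (V = -5 - 19 = -24)
E = 2*I (E = √(-24 + (-4*(-4) + 4)) = √(-24 + (16 + 4)) = √(-24 + 20) = √(-4) = 2*I ≈ 2.0*I)
-134*(-58 + (5 + L(6, 9))*(75 + E)) = -134*(-58 + (5 + 9)*(75 + 2*I)) = -134*(-58 + 14*(75 + 2*I)) = -134*(-58 + (1050 + 28*I)) = -134*(992 + 28*I) = -132928 - 3752*I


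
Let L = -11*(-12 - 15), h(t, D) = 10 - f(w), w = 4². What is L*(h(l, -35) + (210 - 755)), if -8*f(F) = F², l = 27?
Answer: -149391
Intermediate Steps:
w = 16
f(F) = -F²/8
h(t, D) = 42 (h(t, D) = 10 - (-1)*16²/8 = 10 - (-1)*256/8 = 10 - 1*(-32) = 10 + 32 = 42)
L = 297 (L = -11*(-27) = 297)
L*(h(l, -35) + (210 - 755)) = 297*(42 + (210 - 755)) = 297*(42 - 545) = 297*(-503) = -149391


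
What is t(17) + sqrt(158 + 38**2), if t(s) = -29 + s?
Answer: -12 + 3*sqrt(178) ≈ 28.025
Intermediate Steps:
t(17) + sqrt(158 + 38**2) = (-29 + 17) + sqrt(158 + 38**2) = -12 + sqrt(158 + 1444) = -12 + sqrt(1602) = -12 + 3*sqrt(178)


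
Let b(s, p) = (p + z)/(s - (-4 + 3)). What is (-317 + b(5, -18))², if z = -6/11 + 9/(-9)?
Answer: 446772769/4356 ≈ 1.0256e+5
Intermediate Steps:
z = -17/11 (z = -6*1/11 + 9*(-⅑) = -6/11 - 1 = -17/11 ≈ -1.5455)
b(s, p) = (-17/11 + p)/(1 + s) (b(s, p) = (p - 17/11)/(s - (-4 + 3)) = (-17/11 + p)/(s - 1*(-1)) = (-17/11 + p)/(s + 1) = (-17/11 + p)/(1 + s))
(-317 + b(5, -18))² = (-317 + (-17/11 - 18)/(1 + 5))² = (-317 - 215/11/6)² = (-317 + (⅙)*(-215/11))² = (-317 - 215/66)² = (-21137/66)² = 446772769/4356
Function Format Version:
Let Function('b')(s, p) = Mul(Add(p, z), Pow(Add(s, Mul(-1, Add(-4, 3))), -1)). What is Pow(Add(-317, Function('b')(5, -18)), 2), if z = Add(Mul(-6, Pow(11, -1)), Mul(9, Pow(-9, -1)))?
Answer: Rational(446772769, 4356) ≈ 1.0256e+5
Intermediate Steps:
z = Rational(-17, 11) (z = Add(Mul(-6, Rational(1, 11)), Mul(9, Rational(-1, 9))) = Add(Rational(-6, 11), -1) = Rational(-17, 11) ≈ -1.5455)
Function('b')(s, p) = Mul(Pow(Add(1, s), -1), Add(Rational(-17, 11), p)) (Function('b')(s, p) = Mul(Add(p, Rational(-17, 11)), Pow(Add(s, Mul(-1, Add(-4, 3))), -1)) = Mul(Add(Rational(-17, 11), p), Pow(Add(s, Mul(-1, -1)), -1)) = Mul(Add(Rational(-17, 11), p), Pow(Add(s, 1), -1)) = Mul(Add(Rational(-17, 11), p), Pow(Add(1, s), -1)) = Mul(Pow(Add(1, s), -1), Add(Rational(-17, 11), p)))
Pow(Add(-317, Function('b')(5, -18)), 2) = Pow(Add(-317, Mul(Pow(Add(1, 5), -1), Add(Rational(-17, 11), -18))), 2) = Pow(Add(-317, Mul(Pow(6, -1), Rational(-215, 11))), 2) = Pow(Add(-317, Mul(Rational(1, 6), Rational(-215, 11))), 2) = Pow(Add(-317, Rational(-215, 66)), 2) = Pow(Rational(-21137, 66), 2) = Rational(446772769, 4356)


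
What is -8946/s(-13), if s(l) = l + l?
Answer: 4473/13 ≈ 344.08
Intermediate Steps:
s(l) = 2*l
-8946/s(-13) = -8946/(2*(-13)) = -8946/(-26) = -8946*(-1/26) = 4473/13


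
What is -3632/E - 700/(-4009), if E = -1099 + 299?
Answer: 945043/200450 ≈ 4.7146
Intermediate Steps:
E = -800
-3632/E - 700/(-4009) = -3632/(-800) - 700/(-4009) = -3632*(-1/800) - 700*(-1/4009) = 227/50 + 700/4009 = 945043/200450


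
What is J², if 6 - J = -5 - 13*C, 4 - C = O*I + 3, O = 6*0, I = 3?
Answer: 576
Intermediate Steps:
O = 0
C = 1 (C = 4 - (0*3 + 3) = 4 - (0 + 3) = 4 - 1*3 = 4 - 3 = 1)
J = 24 (J = 6 - (-5 - 13*1) = 6 - (-5 - 13) = 6 - 1*(-18) = 6 + 18 = 24)
J² = 24² = 576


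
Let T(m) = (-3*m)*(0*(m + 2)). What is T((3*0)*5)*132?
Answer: 0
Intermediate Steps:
T(m) = 0 (T(m) = (-3*m)*(0*(2 + m)) = -3*m*0 = 0)
T((3*0)*5)*132 = 0*132 = 0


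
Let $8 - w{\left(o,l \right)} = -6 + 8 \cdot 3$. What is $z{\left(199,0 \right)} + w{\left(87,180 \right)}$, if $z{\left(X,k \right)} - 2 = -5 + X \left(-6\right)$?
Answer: $-1207$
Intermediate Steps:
$w{\left(o,l \right)} = -10$ ($w{\left(o,l \right)} = 8 - \left(-6 + 8 \cdot 3\right) = 8 - \left(-6 + 24\right) = 8 - 18 = -10$)
$z{\left(X,k \right)} = -3 - 6 X$ ($z{\left(X,k \right)} = 2 + \left(-5 + X \left(-6\right)\right) = 2 - \left(5 + 6 X\right) = -3 - 6 X$)
$z{\left(199,0 \right)} + w{\left(87,180 \right)} = \left(-3 - 1194\right) - 10 = -1197 - 10 = -1207$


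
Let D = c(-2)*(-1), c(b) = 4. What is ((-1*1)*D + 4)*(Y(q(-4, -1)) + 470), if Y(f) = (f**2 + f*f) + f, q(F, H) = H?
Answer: 3768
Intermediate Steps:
Y(f) = f + 2*f**2 (Y(f) = (f**2 + f**2) + f = 2*f**2 + f = f + 2*f**2)
D = -4 (D = 4*(-1) = -4)
((-1*1)*D + 4)*(Y(q(-4, -1)) + 470) = (-1*1*(-4) + 4)*(-(1 + 2*(-1)) + 470) = (-1*(-4) + 4)*(-(1 - 2) + 470) = (4 + 4)*(-1*(-1) + 470) = 8*(1 + 470) = 8*471 = 3768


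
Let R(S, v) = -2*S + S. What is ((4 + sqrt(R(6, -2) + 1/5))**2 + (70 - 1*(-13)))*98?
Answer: 45668/5 + 784*I*sqrt(145)/5 ≈ 9133.6 + 1888.1*I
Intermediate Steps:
R(S, v) = -S
((4 + sqrt(R(6, -2) + 1/5))**2 + (70 - 1*(-13)))*98 = ((4 + sqrt(-1*6 + 1/5))**2 + (70 - 1*(-13)))*98 = ((4 + sqrt(-6 + 1/5))**2 + (70 + 13))*98 = ((4 + sqrt(-29/5))**2 + 83)*98 = ((4 + I*sqrt(145)/5)**2 + 83)*98 = (83 + (4 + I*sqrt(145)/5)**2)*98 = 8134 + 98*(4 + I*sqrt(145)/5)**2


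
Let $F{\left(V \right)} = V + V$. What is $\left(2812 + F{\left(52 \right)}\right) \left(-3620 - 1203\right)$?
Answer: $-14063868$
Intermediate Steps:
$F{\left(V \right)} = 2 V$
$\left(2812 + F{\left(52 \right)}\right) \left(-3620 - 1203\right) = \left(2812 + 2 \cdot 52\right) \left(-3620 - 1203\right) = \left(2812 + 104\right) \left(-4823\right) = 2916 \left(-4823\right) = -14063868$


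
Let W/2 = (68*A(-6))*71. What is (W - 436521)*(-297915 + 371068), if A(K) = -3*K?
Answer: -19218244089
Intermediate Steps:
W = 173808 (W = 2*((68*(-3*(-6)))*71) = 2*((68*18)*71) = 2*(1224*71) = 2*86904 = 173808)
(W - 436521)*(-297915 + 371068) = (173808 - 436521)*(-297915 + 371068) = -262713*73153 = -19218244089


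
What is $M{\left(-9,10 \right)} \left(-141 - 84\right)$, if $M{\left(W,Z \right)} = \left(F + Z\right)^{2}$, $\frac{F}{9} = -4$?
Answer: $-152100$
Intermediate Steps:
$F = -36$ ($F = 9 \left(-4\right) = -36$)
$M{\left(W,Z \right)} = \left(-36 + Z\right)^{2}$
$M{\left(-9,10 \right)} \left(-141 - 84\right) = \left(-36 + 10\right)^{2} \left(-141 - 84\right) = \left(-26\right)^{2} \left(-225\right) = 676 \left(-225\right) = -152100$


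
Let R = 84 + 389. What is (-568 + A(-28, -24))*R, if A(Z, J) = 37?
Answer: -251163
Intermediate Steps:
R = 473
(-568 + A(-28, -24))*R = (-568 + 37)*473 = -531*473 = -251163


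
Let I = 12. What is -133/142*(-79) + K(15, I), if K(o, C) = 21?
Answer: 13489/142 ≈ 94.993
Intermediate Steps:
-133/142*(-79) + K(15, I) = -133/142*(-79) + 21 = 10507/142 + 21 = 13489/142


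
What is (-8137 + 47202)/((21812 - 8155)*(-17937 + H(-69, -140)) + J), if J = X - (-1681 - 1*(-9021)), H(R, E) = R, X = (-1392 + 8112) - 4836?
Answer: -39065/245913398 ≈ -0.00015886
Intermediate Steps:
X = 1884 (X = 6720 - 4836 = 1884)
J = -5456 (J = 1884 - (-1681 - 1*(-9021)) = 1884 - (-1681 + 9021) = 1884 - 1*7340 = 1884 - 7340 = -5456)
(-8137 + 47202)/((21812 - 8155)*(-17937 + H(-69, -140)) + J) = (-8137 + 47202)/((21812 - 8155)*(-17937 - 69) - 5456) = 39065/(13657*(-18006) - 5456) = 39065/(-245907942 - 5456) = 39065/(-245913398) = 39065*(-1/245913398) = -39065/245913398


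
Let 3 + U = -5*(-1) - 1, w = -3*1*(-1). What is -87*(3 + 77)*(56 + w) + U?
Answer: -410639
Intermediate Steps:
w = 3 (w = -3*(-1) = 3)
U = 1 (U = -3 + (-5*(-1) - 1) = -3 + (5 - 1) = -3 + 4 = 1)
-87*(3 + 77)*(56 + w) + U = -87*(3 + 77)*(56 + 3) + 1 = -6960*59 + 1 = -87*4720 + 1 = -410640 + 1 = -410639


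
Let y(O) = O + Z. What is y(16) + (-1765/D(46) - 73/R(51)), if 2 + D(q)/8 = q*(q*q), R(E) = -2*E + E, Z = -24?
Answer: -260945135/39712272 ≈ -6.5709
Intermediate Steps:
y(O) = -24 + O (y(O) = O - 24 = -24 + O)
R(E) = -E
D(q) = -16 + 8*q³ (D(q) = -16 + 8*(q*(q*q)) = -16 + 8*(q*q²) = -16 + 8*q³)
y(16) + (-1765/D(46) - 73/R(51)) = (-24 + 16) + (-1765/(-16 + 8*46³) - 73/((-1*51))) = -8 + (-1765/(-16 + 8*97336) - 73/(-51)) = -8 + (-1765/(-16 + 778688) - 73*(-1/51)) = -8 + (-1765/778672 + 73/51) = -8 + 56753041/39712272 = -260945135/39712272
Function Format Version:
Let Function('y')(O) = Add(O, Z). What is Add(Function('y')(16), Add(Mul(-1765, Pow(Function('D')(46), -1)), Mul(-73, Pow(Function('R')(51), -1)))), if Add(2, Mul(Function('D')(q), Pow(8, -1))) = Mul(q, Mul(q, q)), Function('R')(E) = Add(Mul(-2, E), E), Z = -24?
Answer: Rational(-260945135, 39712272) ≈ -6.5709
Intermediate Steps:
Function('y')(O) = Add(-24, O) (Function('y')(O) = Add(O, -24) = Add(-24, O))
Function('R')(E) = Mul(-1, E)
Function('D')(q) = Add(-16, Mul(8, Pow(q, 3))) (Function('D')(q) = Add(-16, Mul(8, Mul(q, Mul(q, q)))) = Add(-16, Mul(8, Mul(q, Pow(q, 2)))) = Add(-16, Mul(8, Pow(q, 3))))
Add(Function('y')(16), Add(Mul(-1765, Pow(Function('D')(46), -1)), Mul(-73, Pow(Function('R')(51), -1)))) = Add(Add(-24, 16), Add(Mul(-1765, Pow(Add(-16, Mul(8, Pow(46, 3))), -1)), Mul(-73, Pow(Mul(-1, 51), -1)))) = Add(-8, Add(Mul(-1765, Pow(Add(-16, Mul(8, 97336)), -1)), Mul(-73, Pow(-51, -1)))) = Add(-8, Add(Mul(-1765, Pow(Add(-16, 778688), -1)), Mul(-73, Rational(-1, 51)))) = Add(-8, Add(Mul(-1765, Pow(778672, -1)), Rational(73, 51))) = Add(-8, Add(Mul(-1765, Rational(1, 778672)), Rational(73, 51))) = Add(-8, Add(Rational(-1765, 778672), Rational(73, 51))) = Add(-8, Rational(56753041, 39712272)) = Rational(-260945135, 39712272)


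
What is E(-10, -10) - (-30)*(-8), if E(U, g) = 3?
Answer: -237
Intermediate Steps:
E(-10, -10) - (-30)*(-8) = 3 - (-30)*(-8) = 3 - 15*16 = 3 - 240 = -237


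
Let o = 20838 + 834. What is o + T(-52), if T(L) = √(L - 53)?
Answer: 21672 + I*√105 ≈ 21672.0 + 10.247*I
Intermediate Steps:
T(L) = √(-53 + L)
o = 21672
o + T(-52) = 21672 + √(-53 - 52) = 21672 + √(-105) = 21672 + I*√105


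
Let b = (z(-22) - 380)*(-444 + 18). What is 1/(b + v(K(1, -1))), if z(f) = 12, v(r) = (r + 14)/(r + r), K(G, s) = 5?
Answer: 10/1567699 ≈ 6.3788e-6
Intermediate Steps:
v(r) = (14 + r)/(2*r) (v(r) = (14 + r)/((2*r)) = (14 + r)*(1/(2*r)) = (14 + r)/(2*r))
b = 156768 (b = (12 - 380)*(-444 + 18) = -368*(-426) = 156768)
1/(b + v(K(1, -1))) = 1/(156768 + (½)*(14 + 5)/5) = 1/(156768 + (½)*(⅕)*19) = 1/(156768 + 19/10) = 1/(1567699/10) = 10/1567699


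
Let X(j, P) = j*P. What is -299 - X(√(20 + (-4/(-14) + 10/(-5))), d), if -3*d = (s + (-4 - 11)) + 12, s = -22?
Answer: -299 - 200*√14/21 ≈ -334.63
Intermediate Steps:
d = 25/3 (d = -((-22 + (-4 - 11)) + 12)/3 = -((-22 - 15) + 12)/3 = -(-37 + 12)/3 = -⅓*(-25) = 25/3 ≈ 8.3333)
X(j, P) = P*j
-299 - X(√(20 + (-4/(-14) + 10/(-5))), d) = -299 - 25*√(20 + (-4/(-14) + 10/(-5)))/3 = -299 - 25*√(20 + (-4*(-1/14) + 10*(-⅕)))/3 = -299 - 25*√(20 + (2/7 - 2))/3 = -299 - 25*√(20 - 12/7)/3 = -299 - 25*√(128/7)/3 = -299 - 25*8*√14/7/3 = -299 - 200*√14/21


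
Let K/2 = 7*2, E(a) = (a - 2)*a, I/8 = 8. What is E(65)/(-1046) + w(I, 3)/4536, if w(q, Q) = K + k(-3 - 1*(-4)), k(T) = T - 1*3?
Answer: -4636931/1186164 ≈ -3.9092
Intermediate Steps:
I = 64 (I = 8*8 = 64)
E(a) = a*(-2 + a) (E(a) = (-2 + a)*a = a*(-2 + a))
K = 28 (K = 2*(7*2) = 2*14 = 28)
k(T) = -3 + T (k(T) = T - 3 = -3 + T)
w(q, Q) = 26 (w(q, Q) = 28 + (-3 + (-3 - 1*(-4))) = 28 + (-3 + (-3 + 4)) = 28 + (-3 + 1) = 28 - 2 = 26)
E(65)/(-1046) + w(I, 3)/4536 = (65*(-2 + 65))/(-1046) + 26/4536 = (65*63)*(-1/1046) + 26*(1/4536) = 4095*(-1/1046) + 13/2268 = -4095/1046 + 13/2268 = -4636931/1186164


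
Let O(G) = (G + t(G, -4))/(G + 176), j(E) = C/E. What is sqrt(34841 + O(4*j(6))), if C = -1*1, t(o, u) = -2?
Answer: 3*sqrt(267768453)/263 ≈ 186.66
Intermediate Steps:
C = -1
j(E) = -1/E
O(G) = (-2 + G)/(176 + G) (O(G) = (G - 2)/(G + 176) = (-2 + G)/(176 + G))
sqrt(34841 + O(4*j(6))) = sqrt(34841 + (-2 + 4*(-1/6))/(176 + 4*(-1/6))) = sqrt(34841 + (-2 - 2/3)/(176 - 2/3)) = sqrt(34841 - 8/3/(526/3)) = sqrt(34841 + (3/526)*(-8/3)) = sqrt(34841 - 4/263) = sqrt(9163179/263) = 3*sqrt(267768453)/263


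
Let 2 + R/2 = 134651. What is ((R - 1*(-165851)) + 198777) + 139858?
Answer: 773784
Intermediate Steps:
R = 269298 (R = -4 + 2*134651 = -4 + 269302 = 269298)
((R - 1*(-165851)) + 198777) + 139858 = ((269298 - 1*(-165851)) + 198777) + 139858 = ((269298 + 165851) + 198777) + 139858 = (435149 + 198777) + 139858 = 633926 + 139858 = 773784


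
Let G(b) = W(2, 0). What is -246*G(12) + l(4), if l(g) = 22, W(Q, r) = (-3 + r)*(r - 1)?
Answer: -716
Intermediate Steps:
W(Q, r) = (-1 + r)*(-3 + r) (W(Q, r) = (-3 + r)*(-1 + r) = (-1 + r)*(-3 + r))
G(b) = 3 (G(b) = 3 + 0² - 4*0 = 3 + 0 + 0 = 3)
-246*G(12) + l(4) = -246*3 + 22 = -738 + 22 = -716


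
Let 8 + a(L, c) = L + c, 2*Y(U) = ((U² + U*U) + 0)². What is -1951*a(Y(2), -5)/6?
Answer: -37069/6 ≈ -6178.2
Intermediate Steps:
Y(U) = 2*U⁴ (Y(U) = ((U² + U*U) + 0)²/2 = ((U² + U²) + 0)²/2 = (2*U² + 0)²/2 = (2*U²)²/2 = (4*U⁴)/2 = 2*U⁴)
a(L, c) = -8 + L + c (a(L, c) = -8 + (L + c) = -8 + L + c)
-1951*a(Y(2), -5)/6 = -1951*(-8 + 2*2⁴ - 5)/6 = -1951*(-8 + 2*16 - 5)/6 = -1951*(-8 + 32 - 5)/6 = -37069/6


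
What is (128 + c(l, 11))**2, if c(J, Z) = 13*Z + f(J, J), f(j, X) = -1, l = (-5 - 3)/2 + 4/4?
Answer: 72900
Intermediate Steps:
l = -3 (l = -8*1/2 + 4*(1/4) = -4 + 1 = -3)
c(J, Z) = -1 + 13*Z (c(J, Z) = 13*Z - 1 = -1 + 13*Z)
(128 + c(l, 11))**2 = (128 + (-1 + 13*11))**2 = (128 + (-1 + 143))**2 = (128 + 142)**2 = 270**2 = 72900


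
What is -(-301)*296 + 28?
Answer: 89124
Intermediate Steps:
-(-301)*296 + 28 = -301*(-296) + 28 = 89096 + 28 = 89124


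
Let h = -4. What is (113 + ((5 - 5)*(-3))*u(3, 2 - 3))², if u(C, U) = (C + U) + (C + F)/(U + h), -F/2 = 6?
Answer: 12769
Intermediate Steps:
F = -12 (F = -2*6 = -12)
u(C, U) = C + U + (-12 + C)/(-4 + U) (u(C, U) = (C + U) + (C - 12)/(U - 4) = (C + U) + (-12 + C)/(-4 + U) = C + U + (-12 + C)/(-4 + U))
(113 + ((5 - 5)*(-3))*u(3, 2 - 3))² = (113 + ((5 - 5)*(-3))*((-12 + (2 - 3)² - 4*(2 - 3) - 3*3 + 3*(2 - 3))/(-4 + (2 - 3))))² = (113 + (0*(-3))*((-12 + (-1)² - 4*(-1) - 9 + 3*(-1))/(-4 - 1)))² = (113 + 0*((-12 + 1 + 4 - 9 - 3)/(-5)))² = (113 + 0*(-⅕*(-19)))² = (113 + 0*(19/5))² = (113 + 0)² = 113² = 12769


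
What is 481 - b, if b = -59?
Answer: 540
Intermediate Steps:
481 - b = 481 - 1*(-59) = 481 + 59 = 540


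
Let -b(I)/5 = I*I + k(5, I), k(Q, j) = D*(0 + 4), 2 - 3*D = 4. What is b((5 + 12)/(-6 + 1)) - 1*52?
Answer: -1447/15 ≈ -96.467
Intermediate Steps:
D = -2/3 (D = 2/3 - 1/3*4 = 2/3 - 4/3 = -2/3 ≈ -0.66667)
k(Q, j) = -8/3 (k(Q, j) = -2*(0 + 4)/3 = -2/3*4 = -8/3)
b(I) = 40/3 - 5*I**2 (b(I) = -5*(I*I - 8/3) = -5*(I**2 - 8/3) = -5*(-8/3 + I**2) = 40/3 - 5*I**2)
b((5 + 12)/(-6 + 1)) - 1*52 = (40/3 - 5*(5 + 12)**2/(-6 + 1)**2) - 1*52 = (40/3 - 5*(17/(-5))**2) - 52 = (40/3 - 5*(17*(-1/5))**2) - 52 = (40/3 - 5*(-17/5)**2) - 52 = (40/3 - 5*289/25) - 52 = (40/3 - 289/5) - 52 = -667/15 - 52 = -1447/15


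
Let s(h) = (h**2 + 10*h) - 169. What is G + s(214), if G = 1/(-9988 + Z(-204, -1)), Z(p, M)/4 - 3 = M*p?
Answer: 437545719/9160 ≈ 47767.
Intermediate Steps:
Z(p, M) = 12 + 4*M*p (Z(p, M) = 12 + 4*(M*p) = 12 + 4*M*p)
s(h) = -169 + h**2 + 10*h
G = -1/9160 (G = 1/(-9988 + (12 + 4*(-1)*(-204))) = 1/(-9988 + (12 + 816)) = 1/(-9988 + 828) = 1/(-9160) = -1/9160 ≈ -0.00010917)
G + s(214) = -1/9160 + (-169 + 214**2 + 10*214) = -1/9160 + (-169 + 45796 + 2140) = -1/9160 + 47767 = 437545719/9160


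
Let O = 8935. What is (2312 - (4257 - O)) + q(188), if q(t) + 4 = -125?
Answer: 6861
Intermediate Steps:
q(t) = -129 (q(t) = -4 - 125 = -129)
(2312 - (4257 - O)) + q(188) = (2312 - (4257 - 1*8935)) - 129 = (2312 - (4257 - 8935)) - 129 = (2312 - 1*(-4678)) - 129 = (2312 + 4678) - 129 = 6990 - 129 = 6861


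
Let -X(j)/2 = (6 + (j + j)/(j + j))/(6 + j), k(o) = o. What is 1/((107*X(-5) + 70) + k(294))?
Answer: -1/1134 ≈ -0.00088183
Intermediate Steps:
X(j) = -14/(6 + j) (X(j) = -2*(6 + (j + j)/(j + j))/(6 + j) = -2*(6 + (2*j)/((2*j)))/(6 + j) = -2*(6 + (2*j)*(1/(2*j)))/(6 + j) = -2*(6 + 1)/(6 + j) = -14/(6 + j))
1/((107*X(-5) + 70) + k(294)) = 1/((107*(-14/(6 - 5)) + 70) + 294) = 1/((107*(-14/1) + 70) + 294) = 1/((107*(-14*1) + 70) + 294) = 1/((107*(-14) + 70) + 294) = 1/((-1498 + 70) + 294) = 1/(-1428 + 294) = 1/(-1134) = -1/1134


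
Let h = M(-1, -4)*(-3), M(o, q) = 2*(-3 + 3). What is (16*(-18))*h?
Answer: 0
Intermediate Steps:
M(o, q) = 0 (M(o, q) = 2*0 = 0)
h = 0 (h = 0*(-3) = 0)
(16*(-18))*h = (16*(-18))*0 = -288*0 = 0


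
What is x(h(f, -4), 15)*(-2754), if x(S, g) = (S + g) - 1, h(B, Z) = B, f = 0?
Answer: -38556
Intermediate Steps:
x(S, g) = -1 + S + g
x(h(f, -4), 15)*(-2754) = (-1 + 0 + 15)*(-2754) = 14*(-2754) = -38556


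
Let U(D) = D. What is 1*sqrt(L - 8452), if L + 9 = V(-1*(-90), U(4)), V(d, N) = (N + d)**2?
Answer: 5*sqrt(15) ≈ 19.365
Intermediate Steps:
L = 8827 (L = -9 + (4 - 1*(-90))**2 = -9 + (4 + 90)**2 = -9 + 94**2 = -9 + 8836 = 8827)
1*sqrt(L - 8452) = 1*sqrt(8827 - 8452) = 1*sqrt(375) = 1*(5*sqrt(15)) = 5*sqrt(15)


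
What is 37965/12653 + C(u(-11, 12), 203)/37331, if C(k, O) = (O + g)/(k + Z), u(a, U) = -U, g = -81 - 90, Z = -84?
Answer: 4251801592/1417047429 ≈ 3.0005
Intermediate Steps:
g = -171
C(k, O) = (-171 + O)/(-84 + k) (C(k, O) = (O - 171)/(k - 84) = (-171 + O)/(-84 + k))
37965/12653 + C(u(-11, 12), 203)/37331 = 37965/12653 + ((-171 + 203)/(-84 - 1*12))/37331 = 37965*(1/12653) + (32/(-84 - 12))*(1/37331) = 37965/12653 + (32/(-96))*(1/37331) = 37965/12653 - 1/96*32*(1/37331) = 37965/12653 - ⅓*1/37331 = 37965/12653 - 1/111993 = 4251801592/1417047429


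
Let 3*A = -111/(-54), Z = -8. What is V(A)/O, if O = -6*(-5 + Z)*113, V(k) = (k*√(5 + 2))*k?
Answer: 1369*√7/25701624 ≈ 0.00014093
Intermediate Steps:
A = 37/54 (A = (-111/(-54))/3 = (-111*(-1/54))/3 = (⅓)*(37/18) = 37/54 ≈ 0.68519)
V(k) = √7*k² (V(k) = (k*√7)*k = √7*k²)
O = 8814 (O = -6*(-5 - 8)*113 = -6*(-13)*113 = 78*113 = 8814)
V(A)/O = (√7*(37/54)²)/8814 = (√7*(1369/2916))*(1/8814) = (1369*√7/2916)*(1/8814) = 1369*√7/25701624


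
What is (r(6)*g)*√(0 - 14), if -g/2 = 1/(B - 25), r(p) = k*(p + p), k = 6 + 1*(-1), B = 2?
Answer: 120*I*√14/23 ≈ 19.522*I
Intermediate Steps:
k = 5 (k = 6 - 1 = 5)
r(p) = 10*p (r(p) = 5*(p + p) = 5*(2*p) = 10*p)
g = 2/23 (g = -2/(2 - 25) = -2/(-23) = -2*(-1/23) = 2/23 ≈ 0.086957)
(r(6)*g)*√(0 - 14) = ((10*6)*(2/23))*√(0 - 14) = (60*(2/23))*√(-14) = 120*(I*√14)/23 = 120*I*√14/23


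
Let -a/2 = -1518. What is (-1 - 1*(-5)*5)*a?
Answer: 72864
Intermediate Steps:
a = 3036 (a = -2*(-1518) = 3036)
(-1 - 1*(-5)*5)*a = (-1 - 1*(-5)*5)*3036 = (-1 + 5*5)*3036 = (-1 + 25)*3036 = 24*3036 = 72864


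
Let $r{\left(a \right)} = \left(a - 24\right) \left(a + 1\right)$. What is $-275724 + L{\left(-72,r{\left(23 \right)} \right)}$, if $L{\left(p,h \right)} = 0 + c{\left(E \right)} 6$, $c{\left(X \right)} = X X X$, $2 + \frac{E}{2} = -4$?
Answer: $-286092$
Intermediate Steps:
$E = -12$ ($E = -4 + 2 \left(-4\right) = -4 - 8 = -12$)
$c{\left(X \right)} = X^{3}$ ($c{\left(X \right)} = X^{2} X = X^{3}$)
$r{\left(a \right)} = \left(1 + a\right) \left(-24 + a\right)$ ($r{\left(a \right)} = \left(-24 + a\right) \left(1 + a\right) = \left(1 + a\right) \left(-24 + a\right)$)
$L{\left(p,h \right)} = -10368$ ($L{\left(p,h \right)} = 0 + \left(-12\right)^{3} \cdot 6 = 0 - 10368 = -10368$)
$-275724 + L{\left(-72,r{\left(23 \right)} \right)} = -275724 - 10368 = -286092$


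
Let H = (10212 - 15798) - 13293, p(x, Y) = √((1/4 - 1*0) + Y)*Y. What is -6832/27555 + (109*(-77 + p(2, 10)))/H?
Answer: 4870847/24771945 - 545*√41/18879 ≈ 0.011782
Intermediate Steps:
p(x, Y) = Y*√(¼ + Y) (p(x, Y) = √((1*(¼) + 0) + Y)*Y = √((¼ + 0) + Y)*Y = √(¼ + Y)*Y = Y*√(¼ + Y))
H = -18879 (H = -5586 - 13293 = -18879)
-6832/27555 + (109*(-77 + p(2, 10)))/H = -6832/27555 + (109*(-77 + (½)*10*√(1 + 4*10)))/(-18879) = -6832*1/27555 + (109*(-77 + (½)*10*√(1 + 40)))*(-1/18879) = -6832/27555 + (109*(-77 + (½)*10*√41))*(-1/18879) = -6832/27555 + (109*(-77 + 5*√41))*(-1/18879) = -6832/27555 + (-8393 + 545*√41)*(-1/18879) = -6832/27555 + (1199/2697 - 545*√41/18879) = 4870847/24771945 - 545*√41/18879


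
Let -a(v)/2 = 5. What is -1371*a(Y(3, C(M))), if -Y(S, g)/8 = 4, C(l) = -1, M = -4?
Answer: 13710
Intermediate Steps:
Y(S, g) = -32 (Y(S, g) = -8*4 = -32)
a(v) = -10 (a(v) = -2*5 = -10)
-1371*a(Y(3, C(M))) = -1371*(-10) = 13710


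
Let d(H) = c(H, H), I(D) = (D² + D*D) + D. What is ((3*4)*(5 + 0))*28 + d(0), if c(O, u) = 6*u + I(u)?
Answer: 1680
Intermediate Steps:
I(D) = D + 2*D² (I(D) = (D² + D²) + D = 2*D² + D = D + 2*D²)
c(O, u) = 6*u + u*(1 + 2*u)
d(H) = H*(7 + 2*H)
((3*4)*(5 + 0))*28 + d(0) = ((3*4)*(5 + 0))*28 + 0*(7 + 2*0) = (12*5)*28 + 0*(7 + 0) = 60*28 + 0*7 = 1680 + 0 = 1680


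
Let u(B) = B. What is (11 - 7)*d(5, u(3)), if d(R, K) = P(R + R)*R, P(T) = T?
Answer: 200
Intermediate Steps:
d(R, K) = 2*R² (d(R, K) = (R + R)*R = (2*R)*R = 2*R²)
(11 - 7)*d(5, u(3)) = (11 - 7)*(2*5²) = 4*(2*25) = 4*50 = 200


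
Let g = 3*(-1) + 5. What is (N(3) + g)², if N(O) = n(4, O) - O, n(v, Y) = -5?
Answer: 36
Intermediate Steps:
g = 2 (g = -3 + 5 = 2)
N(O) = -5 - O
(N(3) + g)² = ((-5 - 1*3) + 2)² = ((-5 - 3) + 2)² = (-8 + 2)² = (-6)² = 36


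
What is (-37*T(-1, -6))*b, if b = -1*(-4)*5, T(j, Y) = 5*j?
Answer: 3700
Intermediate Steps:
b = 20 (b = 4*5 = 20)
(-37*T(-1, -6))*b = -185*(-1)*20 = -37*(-5)*20 = 185*20 = 3700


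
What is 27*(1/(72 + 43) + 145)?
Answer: 450252/115 ≈ 3915.2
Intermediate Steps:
27*(1/(72 + 43) + 145) = 27*(1/115 + 145) = 27*(16676/115) = 450252/115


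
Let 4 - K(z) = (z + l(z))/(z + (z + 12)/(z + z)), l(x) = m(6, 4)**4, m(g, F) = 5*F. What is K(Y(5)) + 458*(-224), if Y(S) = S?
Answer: -8473446/67 ≈ -1.2647e+5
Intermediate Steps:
l(x) = 160000 (l(x) = (5*4)**4 = 20**4 = 160000)
K(z) = 4 - (160000 + z)/(z + (12 + z)/(2*z)) (K(z) = 4 - (z + 160000)/(z + (z + 12)/(z + z)) = 4 - (160000 + z)/(z + (12 + z)/((2*z))) = 4 - (160000 + z)/(z + (12 + z)*(1/(2*z))) = 4 - (160000 + z)/(z + (12 + z)/(2*z)))
K(Y(5)) + 458*(-224) = 2*(24 - 159998*5 + 3*5**2)/(12 + 5 + 2*5**2) + 458*(-224) = 2*(24 - 799990 + 3*25)/(12 + 5 + 2*25) - 102592 = 2*(24 - 799990 + 75)/(12 + 5 + 50) - 102592 = 2*(-799891)/67 - 102592 = 2*(1/67)*(-799891) - 102592 = -1599782/67 - 102592 = -8473446/67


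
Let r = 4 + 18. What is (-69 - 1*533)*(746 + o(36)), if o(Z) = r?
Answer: -462336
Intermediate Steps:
r = 22
o(Z) = 22
(-69 - 1*533)*(746 + o(36)) = (-69 - 1*533)*(746 + 22) = (-69 - 533)*768 = -602*768 = -462336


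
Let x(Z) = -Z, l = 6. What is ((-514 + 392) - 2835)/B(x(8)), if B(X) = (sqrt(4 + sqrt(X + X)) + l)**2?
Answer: -2957/(4*(3 + sqrt(1 + I))**2) ≈ -42.41 + 9.5355*I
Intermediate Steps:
B(X) = (6 + sqrt(4 + sqrt(2)*sqrt(X)))**2 (B(X) = (sqrt(4 + sqrt(X + X)) + 6)**2 = (sqrt(4 + sqrt(2*X)) + 6)**2 = (sqrt(4 + sqrt(2)*sqrt(X)) + 6)**2 = (6 + sqrt(4 + sqrt(2)*sqrt(X)))**2)
((-514 + 392) - 2835)/B(x(8)) = ((-514 + 392) - 2835)/((6 + sqrt(4 + sqrt(2)*sqrt(-1*8)))**2) = (-122 - 2835)/((6 + sqrt(4 + sqrt(2)*sqrt(-8)))**2) = -2957/(6 + sqrt(4 + sqrt(2)*(2*I*sqrt(2))))**2 = -2957/(6 + sqrt(4 + 4*I))**2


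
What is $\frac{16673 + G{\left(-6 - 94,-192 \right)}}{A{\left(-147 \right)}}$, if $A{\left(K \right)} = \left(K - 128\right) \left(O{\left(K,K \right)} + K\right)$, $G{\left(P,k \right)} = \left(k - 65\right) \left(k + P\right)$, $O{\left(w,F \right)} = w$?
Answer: $\frac{91717}{80850} \approx 1.1344$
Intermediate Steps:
$G{\left(P,k \right)} = \left(-65 + k\right) \left(P + k\right)$
$A{\left(K \right)} = 2 K \left(-128 + K\right)$ ($A{\left(K \right)} = \left(K - 128\right) \left(K + K\right) = \left(-128 + K\right) 2 K = 2 K \left(-128 + K\right)$)
$\frac{16673 + G{\left(-6 - 94,-192 \right)}}{A{\left(-147 \right)}} = \frac{16673 + \left(\left(-192\right)^{2} - 65 \left(-6 - 94\right) - -12480 + \left(-6 - 94\right) \left(-192\right)\right)}{2 \left(-147\right) \left(-128 - 147\right)} = \frac{16673 + \left(36864 - -6500 + 12480 - -19200\right)}{2 \left(-147\right) \left(-275\right)} = \frac{16673 + \left(36864 + 6500 + 12480 + 19200\right)}{80850} = \left(16673 + 75044\right) \frac{1}{80850} = 91717 \cdot \frac{1}{80850} = \frac{91717}{80850}$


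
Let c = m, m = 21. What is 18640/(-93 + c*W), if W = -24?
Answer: -18640/597 ≈ -31.223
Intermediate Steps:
c = 21
18640/(-93 + c*W) = 18640/(-93 + 21*(-24)) = 18640/(-93 - 504) = 18640/(-597) = 18640*(-1/597) = -18640/597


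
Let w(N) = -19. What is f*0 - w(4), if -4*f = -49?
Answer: 19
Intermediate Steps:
f = 49/4 (f = -¼*(-49) = 49/4 ≈ 12.250)
f*0 - w(4) = (49/4)*0 - 1*(-19) = 0 + 19 = 19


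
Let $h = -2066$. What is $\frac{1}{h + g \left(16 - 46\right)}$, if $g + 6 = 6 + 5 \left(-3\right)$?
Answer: $- \frac{1}{1616} \approx -0.00061881$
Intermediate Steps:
$g = -15$ ($g = -6 + \left(6 + 5 \left(-3\right)\right) = -6 + \left(6 - 15\right) = -6 - 9 = -15$)
$\frac{1}{h + g \left(16 - 46\right)} = \frac{1}{-2066 - 15 \left(16 - 46\right)} = \frac{1}{-2066 - -450} = \frac{1}{-2066 + 450} = \frac{1}{-1616} = - \frac{1}{1616}$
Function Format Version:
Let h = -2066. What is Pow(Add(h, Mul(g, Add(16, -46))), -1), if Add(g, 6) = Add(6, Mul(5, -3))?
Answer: Rational(-1, 1616) ≈ -0.00061881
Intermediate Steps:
g = -15 (g = Add(-6, Add(6, Mul(5, -3))) = Add(-6, Add(6, -15)) = Add(-6, -9) = -15)
Pow(Add(h, Mul(g, Add(16, -46))), -1) = Pow(Add(-2066, Mul(-15, Add(16, -46))), -1) = Pow(Add(-2066, Mul(-15, -30)), -1) = Pow(Add(-2066, 450), -1) = Pow(-1616, -1) = Rational(-1, 1616)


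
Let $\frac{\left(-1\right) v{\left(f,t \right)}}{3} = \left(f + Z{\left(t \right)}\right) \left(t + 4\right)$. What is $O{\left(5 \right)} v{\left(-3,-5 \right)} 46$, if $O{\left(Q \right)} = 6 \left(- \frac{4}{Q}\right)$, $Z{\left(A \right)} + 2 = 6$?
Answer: $- \frac{3312}{5} \approx -662.4$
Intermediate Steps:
$Z{\left(A \right)} = 4$ ($Z{\left(A \right)} = -2 + 6 = 4$)
$O{\left(Q \right)} = - \frac{24}{Q}$
$v{\left(f,t \right)} = - 3 \left(4 + f\right) \left(4 + t\right)$ ($v{\left(f,t \right)} = - 3 \left(f + 4\right) \left(t + 4\right) = - 3 \left(4 + f\right) \left(4 + t\right)$)
$O{\left(5 \right)} v{\left(-3,-5 \right)} 46 = - \frac{24}{5} \left(-48 - -36 - -60 - \left(-9\right) \left(-5\right)\right) 46 = \left(-24\right) \frac{1}{5} \left(-48 + 36 + 60 - 45\right) 46 = \left(- \frac{24}{5}\right) 3 \cdot 46 = \left(- \frac{72}{5}\right) 46 = - \frac{3312}{5}$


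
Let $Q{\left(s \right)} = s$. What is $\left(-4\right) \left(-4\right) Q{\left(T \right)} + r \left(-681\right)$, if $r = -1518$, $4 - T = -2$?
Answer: $1033854$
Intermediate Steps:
$T = 6$ ($T = 4 - -2 = 4 + 2 = 6$)
$\left(-4\right) \left(-4\right) Q{\left(T \right)} + r \left(-681\right) = \left(-4\right) \left(-4\right) 6 - -1033758 = 16 \cdot 6 + 1033758 = 96 + 1033758 = 1033854$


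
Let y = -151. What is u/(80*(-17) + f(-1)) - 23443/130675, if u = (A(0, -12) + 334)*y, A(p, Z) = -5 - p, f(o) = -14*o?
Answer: 6460249047/175888550 ≈ 36.729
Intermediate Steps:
u = -49679 (u = ((-5 - 1*0) + 334)*(-151) = ((-5 + 0) + 334)*(-151) = (-5 + 334)*(-151) = 329*(-151) = -49679)
u/(80*(-17) + f(-1)) - 23443/130675 = -49679/(80*(-17) - 14*(-1)) - 23443/130675 = -49679/(-1360 + 14) - 23443*1/130675 = -49679/(-1346) - 23443/130675 = -49679*(-1/1346) - 23443/130675 = 49679/1346 - 23443/130675 = 6460249047/175888550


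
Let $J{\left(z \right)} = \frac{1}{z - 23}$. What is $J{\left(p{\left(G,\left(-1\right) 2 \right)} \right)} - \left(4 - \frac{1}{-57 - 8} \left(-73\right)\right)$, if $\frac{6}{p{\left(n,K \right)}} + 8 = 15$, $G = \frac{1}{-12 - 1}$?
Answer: $- \frac{5888}{2015} \approx -2.9221$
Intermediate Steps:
$G = - \frac{1}{13}$ ($G = \frac{1}{-13} = - \frac{1}{13} \approx -0.076923$)
$p{\left(n,K \right)} = \frac{6}{7}$ ($p{\left(n,K \right)} = \frac{6}{-8 + 15} = \frac{6}{7}$)
$J{\left(z \right)} = \frac{1}{-23 + z}$ ($J{\left(z \right)} = \frac{1}{z + \left(-31 + 8\right)} = \frac{1}{z - 23} = \frac{1}{-23 + z}$)
$J{\left(p{\left(G,\left(-1\right) 2 \right)} \right)} - \left(4 - \frac{1}{-57 - 8} \left(-73\right)\right) = \frac{1}{-23 + \frac{6}{7}} - \left(4 - \frac{1}{-57 - 8} \left(-73\right)\right) = \frac{1}{- \frac{155}{7}} - \left(4 - \frac{1}{-65} \left(-73\right)\right) = - \frac{7}{155} - \frac{187}{65} = - \frac{5888}{2015}$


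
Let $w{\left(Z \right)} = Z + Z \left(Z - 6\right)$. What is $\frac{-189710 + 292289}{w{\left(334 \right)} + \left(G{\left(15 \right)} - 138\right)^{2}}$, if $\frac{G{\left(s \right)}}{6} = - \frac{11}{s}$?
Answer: $\frac{854825}{1084698} \approx 0.78808$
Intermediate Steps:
$G{\left(s \right)} = - \frac{66}{s}$ ($G{\left(s \right)} = 6 \left(- \frac{11}{s}\right) = - \frac{66}{s}$)
$w{\left(Z \right)} = Z + Z \left(-6 + Z\right)$
$\frac{-189710 + 292289}{w{\left(334 \right)} + \left(G{\left(15 \right)} - 138\right)^{2}} = \frac{-189710 + 292289}{334 \left(-5 + 334\right) + \left(- \frac{66}{15} - 138\right)^{2}} = \frac{102579}{334 \cdot 329 + \left(\left(-66\right) \frac{1}{15} - 138\right)^{2}} = \frac{102579}{109886 + \left(- \frac{22}{5} - 138\right)^{2}} = \frac{102579}{109886 + \left(- \frac{712}{5}\right)^{2}} = \frac{102579}{109886 + \frac{506944}{25}} = \frac{102579}{\frac{3254094}{25}} = 102579 \cdot \frac{25}{3254094} = \frac{854825}{1084698}$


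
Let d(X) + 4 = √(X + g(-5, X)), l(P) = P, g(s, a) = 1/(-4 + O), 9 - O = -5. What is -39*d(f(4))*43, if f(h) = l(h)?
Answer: 6708 - 1677*√410/10 ≈ 3312.3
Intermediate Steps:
O = 14 (O = 9 - 1*(-5) = 9 + 5 = 14)
g(s, a) = ⅒ (g(s, a) = 1/(-4 + 14) = 1/10 = ⅒)
f(h) = h
d(X) = -4 + √(⅒ + X) (d(X) = -4 + √(X + ⅒) = -4 + √(⅒ + X))
-39*d(f(4))*43 = -39*(-4 + √(10 + 100*4)/10)*43 = -39*(-4 + √(10 + 400)/10)*43 = -39*(-4 + √410/10)*43 = (156 - 39*√410/10)*43 = 6708 - 1677*√410/10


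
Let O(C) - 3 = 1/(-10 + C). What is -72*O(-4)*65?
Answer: -95940/7 ≈ -13706.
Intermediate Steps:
O(C) = 3 + 1/(-10 + C)
-72*O(-4)*65 = -72*(-29 + 3*(-4))/(-10 - 4)*65 = -72*(-29 - 12)/(-14)*65 = -(-36)*(-41)/7*65 = -72*41/14*65 = -1476/7*65 = -95940/7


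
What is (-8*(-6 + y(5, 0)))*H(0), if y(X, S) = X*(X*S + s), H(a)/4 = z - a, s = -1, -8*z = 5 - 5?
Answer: 0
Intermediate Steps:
z = 0 (z = -(5 - 5)/8 = -⅛*0 = 0)
H(a) = -4*a (H(a) = 4*(0 - a) = 4*(-a) = -4*a)
y(X, S) = X*(-1 + S*X) (y(X, S) = X*(X*S - 1) = X*(S*X - 1) = X*(-1 + S*X))
(-8*(-6 + y(5, 0)))*H(0) = (-8*(-6 + 5*(-1 + 0*5)))*(-4*0) = -8*(-6 + 5*(-1 + 0))*0 = -8*(-6 + 5*(-1))*0 = -8*(-6 - 5)*0 = -8*(-11)*0 = 88*0 = 0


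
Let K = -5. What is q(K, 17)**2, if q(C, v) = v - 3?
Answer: 196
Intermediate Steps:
q(C, v) = -3 + v
q(K, 17)**2 = (-3 + 17)**2 = 14**2 = 196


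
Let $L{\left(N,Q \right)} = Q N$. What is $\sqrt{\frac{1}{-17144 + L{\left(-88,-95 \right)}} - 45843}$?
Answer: $\frac{i \sqrt{24563779693}}{732} \approx 214.11 i$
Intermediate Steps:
$L{\left(N,Q \right)} = N Q$
$\sqrt{\frac{1}{-17144 + L{\left(-88,-95 \right)}} - 45843} = \sqrt{\frac{1}{-17144 - -8360} - 45843} = \sqrt{\frac{1}{-17144 + 8360} - 45843} = \sqrt{\frac{1}{-8784} - 45843} = \sqrt{- \frac{1}{8784} - 45843} = \sqrt{- \frac{402684913}{8784}} = \frac{i \sqrt{24563779693}}{732}$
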